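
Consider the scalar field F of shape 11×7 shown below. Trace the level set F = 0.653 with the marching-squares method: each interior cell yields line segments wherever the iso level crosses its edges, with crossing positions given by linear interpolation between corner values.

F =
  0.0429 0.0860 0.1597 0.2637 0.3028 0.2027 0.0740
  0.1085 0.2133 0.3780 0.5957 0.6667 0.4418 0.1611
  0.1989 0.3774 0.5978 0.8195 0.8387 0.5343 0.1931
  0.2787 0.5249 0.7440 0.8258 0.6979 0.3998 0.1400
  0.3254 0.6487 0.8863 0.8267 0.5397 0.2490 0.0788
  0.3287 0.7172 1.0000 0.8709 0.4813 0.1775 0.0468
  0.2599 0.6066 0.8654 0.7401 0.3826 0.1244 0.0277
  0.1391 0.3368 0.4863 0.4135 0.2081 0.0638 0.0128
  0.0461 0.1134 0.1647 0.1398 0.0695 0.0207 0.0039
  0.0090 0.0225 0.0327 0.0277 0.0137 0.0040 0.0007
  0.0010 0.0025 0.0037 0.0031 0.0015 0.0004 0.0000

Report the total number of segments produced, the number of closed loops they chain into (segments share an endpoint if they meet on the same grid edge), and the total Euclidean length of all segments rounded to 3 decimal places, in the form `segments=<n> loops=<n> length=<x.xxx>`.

segments=20 loops=1 length=14.426

cell (0,3): code 0100 → (0.962,4.000)–(1.000,3.807)
cell (0,4): code 1000 → (1.000,4.061)–(0.962,4.000)
cell (1,2): code 0100 → (1.256,3.000)–(2.000,2.249)
cell (1,3): code 1110 → (1.000,3.807)–(1.256,3.000)
cell (1,4): code 1001 → (2.000,4.610)–(1.000,4.061)
cell (2,1): code 0100 → (2.378,2.000)–(3.000,1.585)
cell (2,2): code 1110 → (2.000,2.249)–(2.378,2.000)
cell (2,4): code 1001 → (3.000,4.151)–(2.000,4.610)
cell (3,1): code 0110 → (3.000,1.585)–(4.000,1.018)
cell (3,3): code 1011 → (4.000,3.605)–(3.284,4.000)
cell (3,4): code 0001 → (3.284,4.000)–(3.000,4.151)
cell (4,0): code 0100 → (4.063,1.000)–(5.000,0.835)
cell (4,1): code 1110 → (4.000,1.018)–(4.063,1.000)
cell (4,3): code 1001 → (5.000,3.559)–(4.000,3.605)
cell (5,0): code 0010 → (5.000,0.835)–(5.580,1.000)
cell (5,1): code 0111 → (5.580,1.000)–(6.000,1.179)
cell (5,3): code 1001 → (6.000,3.244)–(5.000,3.559)
cell (6,1): code 0010 → (6.000,1.179)–(6.560,2.000)
cell (6,2): code 0011 → (6.560,2.000)–(6.267,3.000)
cell (6,3): code 0001 → (6.267,3.000)–(6.000,3.244)
total: 20 segments, chained into 1 closed loop(s), length Σ = 14.425965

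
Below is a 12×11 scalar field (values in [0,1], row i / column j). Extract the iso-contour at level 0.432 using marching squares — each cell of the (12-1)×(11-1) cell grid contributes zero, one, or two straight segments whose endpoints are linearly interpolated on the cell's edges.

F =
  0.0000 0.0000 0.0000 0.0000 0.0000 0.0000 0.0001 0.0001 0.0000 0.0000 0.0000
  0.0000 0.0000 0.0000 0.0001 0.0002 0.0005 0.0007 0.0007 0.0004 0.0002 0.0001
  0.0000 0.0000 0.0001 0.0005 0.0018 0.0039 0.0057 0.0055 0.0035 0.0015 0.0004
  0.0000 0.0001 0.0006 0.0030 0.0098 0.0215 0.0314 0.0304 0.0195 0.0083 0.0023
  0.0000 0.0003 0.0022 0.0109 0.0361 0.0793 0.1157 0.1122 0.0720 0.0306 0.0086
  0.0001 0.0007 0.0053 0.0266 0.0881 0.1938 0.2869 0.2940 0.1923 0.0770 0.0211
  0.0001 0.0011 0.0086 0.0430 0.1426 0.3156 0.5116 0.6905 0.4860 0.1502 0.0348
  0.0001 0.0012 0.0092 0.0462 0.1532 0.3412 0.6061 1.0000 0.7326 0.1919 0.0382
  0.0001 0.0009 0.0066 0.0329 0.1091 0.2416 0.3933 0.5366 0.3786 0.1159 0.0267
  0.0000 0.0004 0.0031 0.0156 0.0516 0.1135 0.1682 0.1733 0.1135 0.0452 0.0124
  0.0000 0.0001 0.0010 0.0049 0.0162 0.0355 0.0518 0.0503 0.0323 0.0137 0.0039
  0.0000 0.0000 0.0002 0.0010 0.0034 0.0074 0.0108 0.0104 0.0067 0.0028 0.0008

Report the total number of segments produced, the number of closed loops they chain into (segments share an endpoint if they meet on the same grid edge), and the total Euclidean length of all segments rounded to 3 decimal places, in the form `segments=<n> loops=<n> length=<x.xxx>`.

cell (5,5): code 0100 → (5.646,6.000)–(6.000,5.594)
cell (5,6): code 1100 → (5.348,7.000)–(5.646,6.000)
cell (5,7): code 1100 → (5.816,8.000)–(5.348,7.000)
cell (5,8): code 1000 → (6.000,8.161)–(5.816,8.000)
cell (6,5): code 0110 → (6.000,5.594)–(7.000,5.343)
cell (6,8): code 1001 → (7.000,8.556)–(6.000,8.161)
cell (7,5): code 0010 → (7.000,5.343)–(7.818,6.000)
cell (7,6): code 0111 → (7.818,6.000)–(8.000,6.270)
cell (7,7): code 1011 → (8.000,7.662)–(7.849,8.000)
cell (7,8): code 0001 → (7.849,8.000)–(7.000,8.556)
cell (8,6): code 0010 → (8.000,6.270)–(8.288,7.000)
cell (8,7): code 0001 → (8.288,7.000)–(8.000,7.662)
total: 12 segments, chained into 1 closed loop(s), length Σ = 9.303642

segments=12 loops=1 length=9.304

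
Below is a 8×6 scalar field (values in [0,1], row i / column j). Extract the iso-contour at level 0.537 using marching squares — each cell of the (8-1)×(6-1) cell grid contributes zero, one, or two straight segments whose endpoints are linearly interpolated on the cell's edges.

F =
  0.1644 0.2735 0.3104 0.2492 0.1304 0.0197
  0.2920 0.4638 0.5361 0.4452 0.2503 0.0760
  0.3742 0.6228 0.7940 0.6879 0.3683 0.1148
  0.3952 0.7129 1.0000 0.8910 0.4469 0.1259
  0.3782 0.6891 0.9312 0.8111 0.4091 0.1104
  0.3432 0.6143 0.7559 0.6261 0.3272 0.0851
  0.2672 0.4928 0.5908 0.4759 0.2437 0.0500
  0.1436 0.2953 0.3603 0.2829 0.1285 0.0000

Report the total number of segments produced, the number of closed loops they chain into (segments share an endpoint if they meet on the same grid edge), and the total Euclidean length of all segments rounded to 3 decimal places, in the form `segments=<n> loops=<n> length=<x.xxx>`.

segments=16 loops=1 length=13.492

cell (1,0): code 0100 → (1.460,1.000)–(2.000,0.655)
cell (1,1): code 1100 → (1.003,2.000)–(1.460,1.000)
cell (1,2): code 1100 → (1.378,3.000)–(1.003,2.000)
cell (1,3): code 1000 → (2.000,3.472)–(1.378,3.000)
cell (2,0): code 0110 → (2.000,0.655)–(3.000,0.446)
cell (2,3): code 1001 → (3.000,3.797)–(2.000,3.472)
cell (3,0): code 0110 → (3.000,0.446)–(4.000,0.511)
cell (3,3): code 1001 → (4.000,3.682)–(3.000,3.797)
cell (4,0): code 0110 → (4.000,0.511)–(5.000,0.715)
cell (4,3): code 1001 → (5.000,3.298)–(4.000,3.682)
cell (5,0): code 0010 → (5.000,0.715)–(5.636,1.000)
cell (5,1): code 0111 → (5.636,1.000)–(6.000,1.451)
cell (5,2): code 1011 → (6.000,2.468)–(5.593,3.000)
cell (5,3): code 0001 → (5.593,3.000)–(5.000,3.298)
cell (6,1): code 0010 → (6.000,1.451)–(6.233,2.000)
cell (6,2): code 0001 → (6.233,2.000)–(6.000,2.468)
total: 16 segments, chained into 1 closed loop(s), length Σ = 13.491779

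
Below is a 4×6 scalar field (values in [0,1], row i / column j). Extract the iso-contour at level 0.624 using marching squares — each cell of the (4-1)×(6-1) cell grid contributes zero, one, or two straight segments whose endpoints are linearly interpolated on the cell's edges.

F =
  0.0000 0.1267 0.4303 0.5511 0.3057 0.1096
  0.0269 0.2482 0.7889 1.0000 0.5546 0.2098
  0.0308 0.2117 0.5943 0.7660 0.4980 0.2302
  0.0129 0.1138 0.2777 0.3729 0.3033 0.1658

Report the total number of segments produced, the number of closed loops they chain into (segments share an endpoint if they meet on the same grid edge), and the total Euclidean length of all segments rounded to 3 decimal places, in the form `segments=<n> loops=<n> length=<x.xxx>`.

segments=8 loops=1 length=6.533

cell (0,1): code 0100 → (0.540,2.000)–(1.000,1.695)
cell (0,2): code 1100 → (0.162,3.000)–(0.540,2.000)
cell (0,3): code 1000 → (1.000,3.844)–(0.162,3.000)
cell (1,1): code 0010 → (1.000,1.695)–(1.847,2.000)
cell (1,2): code 0111 → (1.847,2.000)–(2.000,2.173)
cell (1,3): code 1001 → (2.000,3.530)–(1.000,3.844)
cell (2,2): code 0010 → (2.000,2.173)–(2.361,3.000)
cell (2,3): code 0001 → (2.361,3.000)–(2.000,3.530)
total: 8 segments, chained into 1 closed loop(s), length Σ = 6.533224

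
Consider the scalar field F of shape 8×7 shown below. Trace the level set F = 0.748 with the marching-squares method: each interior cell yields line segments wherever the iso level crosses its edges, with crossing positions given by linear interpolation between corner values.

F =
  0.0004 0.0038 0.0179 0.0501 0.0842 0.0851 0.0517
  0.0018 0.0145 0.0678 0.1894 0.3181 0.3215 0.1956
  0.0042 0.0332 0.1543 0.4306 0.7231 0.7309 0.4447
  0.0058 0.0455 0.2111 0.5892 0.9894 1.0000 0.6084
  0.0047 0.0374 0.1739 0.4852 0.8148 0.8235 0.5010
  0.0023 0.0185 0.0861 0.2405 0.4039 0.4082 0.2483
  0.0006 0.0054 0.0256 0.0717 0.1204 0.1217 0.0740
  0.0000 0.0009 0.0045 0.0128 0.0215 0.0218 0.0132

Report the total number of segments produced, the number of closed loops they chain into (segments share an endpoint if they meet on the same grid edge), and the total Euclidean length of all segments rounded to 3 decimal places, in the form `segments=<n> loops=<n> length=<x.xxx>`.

cell (2,3): code 0100 → (2.094,4.000)–(3.000,3.397)
cell (2,4): code 1100 → (2.064,5.000)–(2.094,4.000)
cell (2,5): code 1000 → (3.000,5.644)–(2.064,5.000)
cell (3,3): code 0110 → (3.000,3.397)–(4.000,3.797)
cell (3,5): code 1001 → (4.000,5.234)–(3.000,5.644)
cell (4,3): code 0010 → (4.000,3.797)–(4.163,4.000)
cell (4,4): code 0011 → (4.163,4.000)–(4.182,5.000)
cell (4,5): code 0001 → (4.182,5.000)–(4.000,5.234)
total: 8 segments, chained into 1 closed loop(s), length Σ = 6.939738

segments=8 loops=1 length=6.940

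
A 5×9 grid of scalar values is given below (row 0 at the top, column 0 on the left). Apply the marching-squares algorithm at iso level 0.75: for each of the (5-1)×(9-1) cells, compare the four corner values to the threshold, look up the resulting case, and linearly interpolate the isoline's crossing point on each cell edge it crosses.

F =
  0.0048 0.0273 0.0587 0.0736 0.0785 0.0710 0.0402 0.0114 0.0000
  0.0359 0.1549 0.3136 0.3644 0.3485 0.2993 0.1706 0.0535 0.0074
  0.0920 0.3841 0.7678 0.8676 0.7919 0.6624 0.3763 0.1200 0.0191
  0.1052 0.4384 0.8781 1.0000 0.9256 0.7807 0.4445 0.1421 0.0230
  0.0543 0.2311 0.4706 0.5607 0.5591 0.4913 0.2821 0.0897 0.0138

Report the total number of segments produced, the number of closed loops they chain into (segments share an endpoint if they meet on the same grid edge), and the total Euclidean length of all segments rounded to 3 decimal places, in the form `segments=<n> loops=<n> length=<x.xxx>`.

cell (1,1): code 0100 → (1.961,2.000)–(2.000,1.954)
cell (1,2): code 1100 → (1.766,3.000)–(1.961,2.000)
cell (1,3): code 1100 → (1.906,4.000)–(1.766,3.000)
cell (1,4): code 1000 → (2.000,4.324)–(1.906,4.000)
cell (2,1): code 0110 → (2.000,1.954)–(3.000,1.709)
cell (2,4): code 1101 → (2.740,5.000)–(2.000,4.324)
cell (2,5): code 1000 → (3.000,5.091)–(2.740,5.000)
cell (3,1): code 0010 → (3.000,1.709)–(3.314,2.000)
cell (3,2): code 0011 → (3.314,2.000)–(3.569,3.000)
cell (3,3): code 0011 → (3.569,3.000)–(3.479,4.000)
cell (3,4): code 0011 → (3.479,4.000)–(3.106,5.000)
cell (3,5): code 0001 → (3.106,5.000)–(3.000,5.091)
total: 12 segments, chained into 1 closed loop(s), length Σ = 8.405656

segments=12 loops=1 length=8.406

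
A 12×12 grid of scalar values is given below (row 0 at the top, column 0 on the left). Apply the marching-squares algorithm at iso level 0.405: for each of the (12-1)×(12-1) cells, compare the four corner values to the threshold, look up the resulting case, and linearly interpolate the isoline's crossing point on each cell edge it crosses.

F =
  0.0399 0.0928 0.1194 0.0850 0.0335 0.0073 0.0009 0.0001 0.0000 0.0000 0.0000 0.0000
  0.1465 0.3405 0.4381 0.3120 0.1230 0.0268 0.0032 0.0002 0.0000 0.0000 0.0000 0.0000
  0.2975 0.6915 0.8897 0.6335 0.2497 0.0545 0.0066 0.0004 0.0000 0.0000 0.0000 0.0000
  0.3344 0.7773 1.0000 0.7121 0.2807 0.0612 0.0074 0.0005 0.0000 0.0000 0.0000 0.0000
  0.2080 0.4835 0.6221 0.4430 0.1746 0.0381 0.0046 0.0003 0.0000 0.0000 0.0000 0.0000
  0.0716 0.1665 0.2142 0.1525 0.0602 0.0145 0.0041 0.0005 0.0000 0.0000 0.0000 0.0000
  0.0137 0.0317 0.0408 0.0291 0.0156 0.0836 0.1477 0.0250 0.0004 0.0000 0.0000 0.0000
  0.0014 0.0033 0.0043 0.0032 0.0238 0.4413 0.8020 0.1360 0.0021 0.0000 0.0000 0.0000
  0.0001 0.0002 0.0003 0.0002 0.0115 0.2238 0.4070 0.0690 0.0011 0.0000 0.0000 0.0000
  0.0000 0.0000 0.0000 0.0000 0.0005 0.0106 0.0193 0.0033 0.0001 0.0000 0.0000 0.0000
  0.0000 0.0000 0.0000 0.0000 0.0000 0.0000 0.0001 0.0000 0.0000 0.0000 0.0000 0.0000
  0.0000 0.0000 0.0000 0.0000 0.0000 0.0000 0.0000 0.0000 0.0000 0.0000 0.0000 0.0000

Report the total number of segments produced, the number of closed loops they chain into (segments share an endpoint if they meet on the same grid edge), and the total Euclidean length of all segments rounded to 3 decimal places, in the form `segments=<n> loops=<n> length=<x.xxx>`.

segments=22 loops=2 length=15.898

cell (0,1): code 0100 → (0.896,2.000)–(1.000,1.661)
cell (0,2): code 1000 → (1.000,2.262)–(0.896,2.000)
cell (1,0): code 0100 → (1.184,1.000)–(2.000,0.273)
cell (1,1): code 1110 → (1.000,1.661)–(1.184,1.000)
cell (1,2): code 1101 → (1.289,3.000)–(1.000,2.262)
cell (1,3): code 1000 → (2.000,3.595)–(1.289,3.000)
cell (2,0): code 0110 → (2.000,0.273)–(3.000,0.159)
cell (2,3): code 1001 → (3.000,3.712)–(2.000,3.595)
cell (3,0): code 0110 → (3.000,0.159)–(4.000,0.715)
cell (3,3): code 1001 → (4.000,3.142)–(3.000,3.712)
cell (4,0): code 0010 → (4.000,0.715)–(4.248,1.000)
cell (4,1): code 0011 → (4.248,1.000)–(4.532,2.000)
cell (4,2): code 0011 → (4.532,2.000)–(4.131,3.000)
cell (4,3): code 0001 → (4.131,3.000)–(4.000,3.142)
cell (6,4): code 0100 → (6.899,5.000)–(7.000,4.913)
cell (6,5): code 1100 → (6.393,6.000)–(6.899,5.000)
cell (6,6): code 1000 → (7.000,6.596)–(6.393,6.000)
cell (7,4): code 0010 → (7.000,4.913)–(7.167,5.000)
cell (7,5): code 0111 → (7.167,5.000)–(8.000,5.989)
cell (7,6): code 1001 → (8.000,6.006)–(7.000,6.596)
cell (8,5): code 0010 → (8.000,5.989)–(8.005,6.000)
cell (8,6): code 0001 → (8.005,6.000)–(8.000,6.006)
total: 22 segments, chained into 2 closed loop(s), length Σ = 15.898426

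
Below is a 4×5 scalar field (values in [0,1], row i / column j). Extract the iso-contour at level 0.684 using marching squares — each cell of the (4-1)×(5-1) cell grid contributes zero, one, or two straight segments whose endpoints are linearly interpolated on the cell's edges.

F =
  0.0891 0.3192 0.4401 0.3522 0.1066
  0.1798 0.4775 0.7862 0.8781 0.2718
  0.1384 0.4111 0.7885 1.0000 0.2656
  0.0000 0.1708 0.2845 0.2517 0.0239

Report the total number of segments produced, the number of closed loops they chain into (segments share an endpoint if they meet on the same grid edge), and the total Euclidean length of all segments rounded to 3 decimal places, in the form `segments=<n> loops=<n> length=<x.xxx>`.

segments=8 loops=1 length=5.914

cell (0,1): code 0100 → (0.705,2.000)–(1.000,1.669)
cell (0,2): code 1100 → (0.631,3.000)–(0.705,2.000)
cell (0,3): code 1000 → (1.000,3.320)–(0.631,3.000)
cell (1,1): code 0110 → (1.000,1.669)–(2.000,1.723)
cell (1,3): code 1001 → (2.000,3.430)–(1.000,3.320)
cell (2,1): code 0010 → (2.000,1.723)–(2.207,2.000)
cell (2,2): code 0011 → (2.207,2.000)–(2.422,3.000)
cell (2,3): code 0001 → (2.422,3.000)–(2.000,3.430)
total: 8 segments, chained into 1 closed loop(s), length Σ = 5.914083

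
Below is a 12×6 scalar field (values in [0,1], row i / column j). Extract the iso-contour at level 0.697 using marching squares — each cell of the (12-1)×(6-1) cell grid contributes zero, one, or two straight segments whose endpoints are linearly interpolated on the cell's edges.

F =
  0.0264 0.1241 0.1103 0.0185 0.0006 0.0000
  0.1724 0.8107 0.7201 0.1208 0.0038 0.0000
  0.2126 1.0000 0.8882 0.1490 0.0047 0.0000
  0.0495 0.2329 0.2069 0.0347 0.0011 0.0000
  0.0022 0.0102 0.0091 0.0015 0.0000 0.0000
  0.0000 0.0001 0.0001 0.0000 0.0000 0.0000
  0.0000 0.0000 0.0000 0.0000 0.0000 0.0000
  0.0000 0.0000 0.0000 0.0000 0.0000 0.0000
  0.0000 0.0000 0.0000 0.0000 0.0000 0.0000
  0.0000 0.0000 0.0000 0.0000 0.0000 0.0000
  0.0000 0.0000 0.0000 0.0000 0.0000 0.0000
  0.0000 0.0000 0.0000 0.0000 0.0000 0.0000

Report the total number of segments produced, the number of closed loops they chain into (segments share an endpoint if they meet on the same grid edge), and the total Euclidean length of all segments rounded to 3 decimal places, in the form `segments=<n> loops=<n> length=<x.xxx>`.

segments=8 loops=1 length=5.290

cell (0,0): code 0100 → (0.834,1.000)–(1.000,0.822)
cell (0,1): code 1100 → (0.962,2.000)–(0.834,1.000)
cell (0,2): code 1000 → (1.000,2.039)–(0.962,2.000)
cell (1,0): code 0110 → (1.000,0.822)–(2.000,0.615)
cell (1,2): code 1001 → (2.000,2.259)–(1.000,2.039)
cell (2,0): code 0010 → (2.000,0.615)–(2.395,1.000)
cell (2,1): code 0011 → (2.395,1.000)–(2.281,2.000)
cell (2,2): code 0001 → (2.281,2.000)–(2.000,2.259)
total: 8 segments, chained into 1 closed loop(s), length Σ = 5.290081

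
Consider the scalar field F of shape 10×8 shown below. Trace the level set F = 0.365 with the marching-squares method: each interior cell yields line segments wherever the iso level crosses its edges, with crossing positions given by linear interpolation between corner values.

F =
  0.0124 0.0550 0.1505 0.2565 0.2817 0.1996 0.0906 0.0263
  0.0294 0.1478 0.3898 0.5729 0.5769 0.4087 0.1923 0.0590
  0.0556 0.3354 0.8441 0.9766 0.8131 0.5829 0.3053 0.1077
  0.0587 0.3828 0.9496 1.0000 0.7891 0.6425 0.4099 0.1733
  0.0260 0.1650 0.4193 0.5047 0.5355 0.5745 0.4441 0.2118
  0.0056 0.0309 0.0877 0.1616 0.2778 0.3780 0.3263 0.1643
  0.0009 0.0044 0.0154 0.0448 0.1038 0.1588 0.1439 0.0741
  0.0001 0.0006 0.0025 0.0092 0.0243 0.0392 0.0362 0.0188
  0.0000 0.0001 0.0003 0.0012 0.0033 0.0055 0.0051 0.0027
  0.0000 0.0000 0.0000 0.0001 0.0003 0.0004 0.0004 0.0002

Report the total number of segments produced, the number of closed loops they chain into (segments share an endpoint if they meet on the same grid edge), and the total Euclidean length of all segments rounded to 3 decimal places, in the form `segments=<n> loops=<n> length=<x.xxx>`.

segments=22 loops=1 length=15.806

cell (0,1): code 0100 → (0.896,2.000)–(1.000,1.898)
cell (0,2): code 1100 → (0.343,3.000)–(0.896,2.000)
cell (0,3): code 1100 → (0.282,4.000)–(0.343,3.000)
cell (0,4): code 1100 → (0.791,5.000)–(0.282,4.000)
cell (0,5): code 1000 → (1.000,5.202)–(0.791,5.000)
cell (1,1): code 0110 → (1.000,1.898)–(2.000,1.058)
cell (1,5): code 1001 → (2.000,5.785)–(1.000,5.202)
cell (2,0): code 0100 → (2.624,1.000)–(3.000,0.945)
cell (2,1): code 1110 → (2.000,1.058)–(2.624,1.000)
cell (2,5): code 1101 → (2.571,6.000)–(2.000,5.785)
cell (2,6): code 1000 → (3.000,6.190)–(2.571,6.000)
cell (3,0): code 0010 → (3.000,0.945)–(3.082,1.000)
cell (3,1): code 0111 → (3.082,1.000)–(4.000,1.786)
cell (3,6): code 1001 → (4.000,6.341)–(3.000,6.190)
cell (4,1): code 0010 → (4.000,1.786)–(4.164,2.000)
cell (4,2): code 0011 → (4.164,2.000)–(4.407,3.000)
cell (4,3): code 0011 → (4.407,3.000)–(4.662,4.000)
cell (4,4): code 0111 → (4.662,4.000)–(5.000,4.870)
cell (4,5): code 1011 → (5.000,5.251)–(4.671,6.000)
cell (4,6): code 0001 → (4.671,6.000)–(4.000,6.341)
cell (5,4): code 0010 → (5.000,4.870)–(5.059,5.000)
cell (5,5): code 0001 → (5.059,5.000)–(5.000,5.251)
total: 22 segments, chained into 1 closed loop(s), length Σ = 15.806226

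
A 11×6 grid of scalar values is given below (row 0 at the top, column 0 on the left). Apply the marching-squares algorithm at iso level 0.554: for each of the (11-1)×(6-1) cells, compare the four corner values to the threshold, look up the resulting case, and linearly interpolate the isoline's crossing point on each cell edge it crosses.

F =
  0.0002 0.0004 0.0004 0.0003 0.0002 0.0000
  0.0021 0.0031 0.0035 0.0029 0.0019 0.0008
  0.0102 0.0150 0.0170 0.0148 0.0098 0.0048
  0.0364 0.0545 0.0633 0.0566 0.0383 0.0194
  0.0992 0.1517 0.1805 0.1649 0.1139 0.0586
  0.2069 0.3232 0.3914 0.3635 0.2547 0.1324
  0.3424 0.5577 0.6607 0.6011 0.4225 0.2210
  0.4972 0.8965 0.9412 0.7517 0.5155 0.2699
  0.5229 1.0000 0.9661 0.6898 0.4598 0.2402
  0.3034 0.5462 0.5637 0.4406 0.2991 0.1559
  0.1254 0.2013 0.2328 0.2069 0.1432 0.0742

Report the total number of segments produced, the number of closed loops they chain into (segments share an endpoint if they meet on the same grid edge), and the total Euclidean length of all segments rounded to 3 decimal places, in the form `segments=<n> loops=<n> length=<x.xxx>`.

cell (5,0): code 0100 → (5.984,1.000)–(6.000,0.983)
cell (5,1): code 1100 → (5.604,2.000)–(5.984,1.000)
cell (5,2): code 1100 → (5.802,3.000)–(5.604,2.000)
cell (5,3): code 1000 → (6.000,3.264)–(5.802,3.000)
cell (6,0): code 0110 → (6.000,0.983)–(7.000,0.142)
cell (6,3): code 1001 → (7.000,3.837)–(6.000,3.264)
cell (7,0): code 0110 → (7.000,0.142)–(8.000,0.065)
cell (7,3): code 1001 → (8.000,3.590)–(7.000,3.837)
cell (8,0): code 0010 → (8.000,0.065)–(8.983,1.000)
cell (8,1): code 0111 → (8.983,1.000)–(9.000,1.446)
cell (8,2): code 1011 → (9.000,2.079)–(8.545,3.000)
cell (8,3): code 0001 → (8.545,3.000)–(8.000,3.590)
cell (9,1): code 0010 → (9.000,1.446)–(9.029,2.000)
cell (9,2): code 0001 → (9.029,2.000)–(9.000,2.079)
total: 14 segments, chained into 1 closed loop(s), length Σ = 11.207028

segments=14 loops=1 length=11.207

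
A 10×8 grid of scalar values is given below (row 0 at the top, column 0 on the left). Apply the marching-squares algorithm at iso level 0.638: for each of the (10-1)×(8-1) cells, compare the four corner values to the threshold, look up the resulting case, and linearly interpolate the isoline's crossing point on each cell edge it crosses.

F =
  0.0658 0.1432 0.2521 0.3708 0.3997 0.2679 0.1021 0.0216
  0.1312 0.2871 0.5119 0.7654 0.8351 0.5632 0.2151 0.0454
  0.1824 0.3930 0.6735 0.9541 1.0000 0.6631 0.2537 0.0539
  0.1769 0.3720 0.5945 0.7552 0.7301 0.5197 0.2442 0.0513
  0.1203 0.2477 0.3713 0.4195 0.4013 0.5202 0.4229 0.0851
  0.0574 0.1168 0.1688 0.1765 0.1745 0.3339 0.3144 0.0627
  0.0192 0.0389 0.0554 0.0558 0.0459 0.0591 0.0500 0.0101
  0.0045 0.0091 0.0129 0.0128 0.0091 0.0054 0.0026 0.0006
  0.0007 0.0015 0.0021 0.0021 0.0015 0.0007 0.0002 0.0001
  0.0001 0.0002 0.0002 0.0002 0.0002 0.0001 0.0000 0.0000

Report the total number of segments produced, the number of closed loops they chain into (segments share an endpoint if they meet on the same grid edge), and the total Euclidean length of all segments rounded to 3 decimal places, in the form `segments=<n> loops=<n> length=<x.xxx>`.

segments=14 loops=1 length=9.290

cell (0,2): code 0100 → (0.677,3.000)–(1.000,2.497)
cell (0,3): code 1100 → (0.547,4.000)–(0.677,3.000)
cell (0,4): code 1000 → (1.000,4.725)–(0.547,4.000)
cell (1,1): code 0100 → (1.780,2.000)–(2.000,1.873)
cell (1,2): code 1110 → (1.000,2.497)–(1.780,2.000)
cell (1,4): code 1101 → (1.749,5.000)–(1.000,4.725)
cell (1,5): code 1000 → (2.000,5.061)–(1.749,5.000)
cell (2,1): code 0010 → (2.000,1.873)–(2.449,2.000)
cell (2,2): code 0111 → (2.449,2.000)–(3.000,2.271)
cell (2,4): code 1011 → (3.000,4.438)–(2.175,5.000)
cell (2,5): code 0001 → (2.175,5.000)–(2.000,5.061)
cell (3,2): code 0010 → (3.000,2.271)–(3.349,3.000)
cell (3,3): code 0011 → (3.349,3.000)–(3.280,4.000)
cell (3,4): code 0001 → (3.280,4.000)–(3.000,4.438)
total: 14 segments, chained into 1 closed loop(s), length Σ = 9.290456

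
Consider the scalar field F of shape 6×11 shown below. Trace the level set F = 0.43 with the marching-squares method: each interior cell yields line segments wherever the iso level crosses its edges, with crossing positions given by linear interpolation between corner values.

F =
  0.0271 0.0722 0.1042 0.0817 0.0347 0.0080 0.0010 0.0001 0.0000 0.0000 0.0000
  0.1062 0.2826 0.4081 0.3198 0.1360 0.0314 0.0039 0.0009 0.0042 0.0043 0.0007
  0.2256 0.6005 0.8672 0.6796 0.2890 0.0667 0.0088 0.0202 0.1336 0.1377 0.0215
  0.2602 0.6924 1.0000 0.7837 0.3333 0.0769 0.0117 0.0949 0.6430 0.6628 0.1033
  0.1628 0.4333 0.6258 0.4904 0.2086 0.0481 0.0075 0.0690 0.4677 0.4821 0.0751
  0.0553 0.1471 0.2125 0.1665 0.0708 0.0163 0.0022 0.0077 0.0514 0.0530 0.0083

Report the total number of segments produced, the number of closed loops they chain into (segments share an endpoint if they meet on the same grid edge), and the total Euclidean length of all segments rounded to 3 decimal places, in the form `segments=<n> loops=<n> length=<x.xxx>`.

segments=20 loops=2 length=16.113

cell (1,0): code 0100 → (1.464,1.000)–(2.000,0.545)
cell (1,1): code 1100 → (1.048,2.000)–(1.464,1.000)
cell (1,2): code 1100 → (1.306,3.000)–(1.048,2.000)
cell (1,3): code 1000 → (2.000,3.639)–(1.306,3.000)
cell (2,0): code 0110 → (2.000,0.545)–(3.000,0.393)
cell (2,3): code 1001 → (3.000,3.785)–(2.000,3.639)
cell (2,7): code 0100 → (2.582,8.000)–(3.000,7.611)
cell (2,8): code 1100 → (2.557,9.000)–(2.582,8.000)
cell (2,9): code 1000 → (3.000,9.416)–(2.557,9.000)
cell (3,0): code 0110 → (3.000,0.393)–(4.000,0.988)
cell (3,3): code 1001 → (4.000,3.214)–(3.000,3.785)
cell (3,7): code 0110 → (3.000,7.611)–(4.000,7.905)
cell (3,9): code 1001 → (4.000,9.128)–(3.000,9.416)
cell (4,0): code 0010 → (4.000,0.988)–(4.012,1.000)
cell (4,1): code 0011 → (4.012,1.000)–(4.474,2.000)
cell (4,2): code 0011 → (4.474,2.000)–(4.186,3.000)
cell (4,3): code 0001 → (4.186,3.000)–(4.000,3.214)
cell (4,7): code 0010 → (4.000,7.905)–(4.091,8.000)
cell (4,8): code 0011 → (4.091,8.000)–(4.121,9.000)
cell (4,9): code 0001 → (4.121,9.000)–(4.000,9.128)
total: 20 segments, chained into 2 closed loop(s), length Σ = 16.112626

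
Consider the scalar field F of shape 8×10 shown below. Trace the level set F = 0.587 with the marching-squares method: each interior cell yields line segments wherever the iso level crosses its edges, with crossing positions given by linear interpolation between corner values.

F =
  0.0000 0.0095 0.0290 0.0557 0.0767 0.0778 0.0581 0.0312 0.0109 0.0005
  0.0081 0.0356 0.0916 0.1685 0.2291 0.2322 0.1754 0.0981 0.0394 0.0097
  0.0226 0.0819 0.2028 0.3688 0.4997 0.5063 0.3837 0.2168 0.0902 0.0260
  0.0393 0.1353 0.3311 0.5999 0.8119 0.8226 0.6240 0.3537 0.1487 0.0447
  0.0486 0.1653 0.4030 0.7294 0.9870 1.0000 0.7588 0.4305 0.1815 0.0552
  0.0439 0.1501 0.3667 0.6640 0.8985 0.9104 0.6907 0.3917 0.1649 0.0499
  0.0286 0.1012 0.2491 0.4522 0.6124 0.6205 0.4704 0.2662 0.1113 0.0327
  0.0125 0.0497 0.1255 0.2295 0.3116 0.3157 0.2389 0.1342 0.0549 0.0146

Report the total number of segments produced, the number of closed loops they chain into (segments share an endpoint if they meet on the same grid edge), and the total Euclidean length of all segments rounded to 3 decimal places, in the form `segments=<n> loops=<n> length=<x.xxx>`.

cell (2,2): code 0100 → (2.944,3.000)–(3.000,2.952)
cell (2,3): code 1100 → (2.280,4.000)–(2.944,3.000)
cell (2,4): code 1100 → (2.255,5.000)–(2.280,4.000)
cell (2,5): code 1100 → (2.846,6.000)–(2.255,5.000)
cell (2,6): code 1000 → (3.000,6.137)–(2.846,6.000)
cell (3,2): code 0110 → (3.000,2.952)–(4.000,2.564)
cell (3,6): code 1001 → (4.000,6.523)–(3.000,6.137)
cell (4,2): code 0110 → (4.000,2.564)–(5.000,2.741)
cell (4,6): code 1001 → (5.000,6.347)–(4.000,6.523)
cell (5,2): code 0010 → (5.000,2.741)–(5.364,3.000)
cell (5,3): code 0111 → (5.364,3.000)–(6.000,3.841)
cell (5,5): code 1011 → (6.000,5.223)–(5.471,6.000)
cell (5,6): code 0001 → (5.471,6.000)–(5.000,6.347)
cell (6,3): code 0010 → (6.000,3.841)–(6.084,4.000)
cell (6,4): code 0011 → (6.084,4.000)–(6.110,5.000)
cell (6,5): code 0001 → (6.110,5.000)–(6.000,5.223)
total: 16 segments, chained into 1 closed loop(s), length Σ = 12.272818

segments=16 loops=1 length=12.273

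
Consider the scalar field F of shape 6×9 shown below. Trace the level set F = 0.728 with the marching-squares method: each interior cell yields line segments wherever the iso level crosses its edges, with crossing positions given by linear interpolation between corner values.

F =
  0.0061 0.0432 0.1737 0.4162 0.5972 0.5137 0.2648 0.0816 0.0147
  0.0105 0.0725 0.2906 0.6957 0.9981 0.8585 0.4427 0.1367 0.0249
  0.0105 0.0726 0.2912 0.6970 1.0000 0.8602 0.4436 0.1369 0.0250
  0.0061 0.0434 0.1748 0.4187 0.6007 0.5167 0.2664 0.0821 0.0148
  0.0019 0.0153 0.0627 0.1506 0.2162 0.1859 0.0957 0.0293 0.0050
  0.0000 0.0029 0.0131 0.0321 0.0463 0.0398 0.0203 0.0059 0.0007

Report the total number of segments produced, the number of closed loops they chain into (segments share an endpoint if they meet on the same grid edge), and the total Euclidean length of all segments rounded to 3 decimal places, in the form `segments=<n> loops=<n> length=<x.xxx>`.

segments=8 loops=1 length=7.322

cell (0,3): code 0100 → (0.326,4.000)–(1.000,3.107)
cell (0,4): code 1100 → (0.622,5.000)–(0.326,4.000)
cell (0,5): code 1000 → (1.000,5.314)–(0.622,5.000)
cell (1,3): code 0110 → (1.000,3.107)–(2.000,3.102)
cell (1,5): code 1001 → (2.000,5.317)–(1.000,5.314)
cell (2,3): code 0010 → (2.000,3.102)–(2.681,4.000)
cell (2,4): code 0011 → (2.681,4.000)–(2.385,5.000)
cell (2,5): code 0001 → (2.385,5.000)–(2.000,5.317)
total: 8 segments, chained into 1 closed loop(s), length Σ = 7.321853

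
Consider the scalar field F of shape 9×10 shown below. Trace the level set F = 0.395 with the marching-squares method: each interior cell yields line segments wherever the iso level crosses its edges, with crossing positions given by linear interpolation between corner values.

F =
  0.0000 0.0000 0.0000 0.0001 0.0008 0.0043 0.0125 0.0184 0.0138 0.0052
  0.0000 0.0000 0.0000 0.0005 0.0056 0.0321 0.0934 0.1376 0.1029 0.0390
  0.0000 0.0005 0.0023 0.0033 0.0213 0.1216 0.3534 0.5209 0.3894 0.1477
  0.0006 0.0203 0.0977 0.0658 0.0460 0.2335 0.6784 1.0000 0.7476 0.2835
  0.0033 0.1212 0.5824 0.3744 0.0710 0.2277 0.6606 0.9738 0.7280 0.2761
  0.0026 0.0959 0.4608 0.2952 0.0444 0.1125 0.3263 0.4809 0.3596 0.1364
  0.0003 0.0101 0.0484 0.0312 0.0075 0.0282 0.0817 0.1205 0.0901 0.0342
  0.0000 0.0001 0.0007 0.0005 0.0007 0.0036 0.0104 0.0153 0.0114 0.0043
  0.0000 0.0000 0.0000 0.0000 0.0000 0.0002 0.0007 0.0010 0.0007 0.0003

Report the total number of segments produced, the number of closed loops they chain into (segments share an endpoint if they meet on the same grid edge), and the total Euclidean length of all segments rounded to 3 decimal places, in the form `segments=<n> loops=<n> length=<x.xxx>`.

segments=20 loops=2 length=15.155

cell (1,6): code 0100 → (1.672,7.000)–(2.000,6.248)
cell (1,7): code 1000 → (2.000,7.957)–(1.672,7.000)
cell (2,5): code 0100 → (2.128,6.000)–(3.000,5.363)
cell (2,6): code 1110 → (2.000,6.248)–(2.128,6.000)
cell (2,7): code 1101 → (2.016,8.000)–(2.000,7.957)
cell (2,8): code 1000 → (3.000,8.760)–(2.016,8.000)
cell (3,1): code 0100 → (3.613,2.000)–(4.000,1.594)
cell (3,2): code 1000 → (4.000,2.901)–(3.613,2.000)
cell (3,5): code 0110 → (3.000,5.363)–(4.000,5.386)
cell (3,8): code 1001 → (4.000,8.737)–(3.000,8.760)
cell (4,1): code 0110 → (4.000,1.594)–(5.000,1.820)
cell (4,2): code 1001 → (5.000,2.397)–(4.000,2.901)
cell (4,5): code 0010 → (4.000,5.386)–(4.794,6.000)
cell (4,6): code 0111 → (4.794,6.000)–(5.000,6.444)
cell (4,7): code 1011 → (5.000,7.708)–(4.904,8.000)
cell (4,8): code 0001 → (4.904,8.000)–(4.000,8.737)
cell (5,1): code 0010 → (5.000,1.820)–(5.160,2.000)
cell (5,2): code 0001 → (5.160,2.000)–(5.000,2.397)
cell (5,6): code 0010 → (5.000,6.444)–(5.238,7.000)
cell (5,7): code 0001 → (5.238,7.000)–(5.000,7.708)
total: 20 segments, chained into 2 closed loop(s), length Σ = 15.154913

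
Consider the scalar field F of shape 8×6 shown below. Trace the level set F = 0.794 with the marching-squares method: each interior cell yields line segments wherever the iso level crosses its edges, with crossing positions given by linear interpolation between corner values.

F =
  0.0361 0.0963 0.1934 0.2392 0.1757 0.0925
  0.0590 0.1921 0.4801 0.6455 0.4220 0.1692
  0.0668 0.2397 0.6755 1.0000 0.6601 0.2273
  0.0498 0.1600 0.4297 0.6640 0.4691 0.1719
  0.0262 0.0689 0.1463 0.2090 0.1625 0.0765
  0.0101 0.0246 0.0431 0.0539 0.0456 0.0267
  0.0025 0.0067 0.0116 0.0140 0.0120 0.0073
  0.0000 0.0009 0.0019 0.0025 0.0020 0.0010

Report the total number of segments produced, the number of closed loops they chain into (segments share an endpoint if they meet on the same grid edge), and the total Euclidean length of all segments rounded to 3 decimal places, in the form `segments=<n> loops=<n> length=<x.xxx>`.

cell (1,2): code 0100 → (1.419,3.000)–(2.000,2.365)
cell (1,3): code 1000 → (2.000,3.606)–(1.419,3.000)
cell (2,2): code 0010 → (2.000,2.365)–(2.613,3.000)
cell (2,3): code 0001 → (2.613,3.000)–(2.000,3.606)
total: 4 segments, chained into 1 closed loop(s), length Σ = 3.444894

segments=4 loops=1 length=3.445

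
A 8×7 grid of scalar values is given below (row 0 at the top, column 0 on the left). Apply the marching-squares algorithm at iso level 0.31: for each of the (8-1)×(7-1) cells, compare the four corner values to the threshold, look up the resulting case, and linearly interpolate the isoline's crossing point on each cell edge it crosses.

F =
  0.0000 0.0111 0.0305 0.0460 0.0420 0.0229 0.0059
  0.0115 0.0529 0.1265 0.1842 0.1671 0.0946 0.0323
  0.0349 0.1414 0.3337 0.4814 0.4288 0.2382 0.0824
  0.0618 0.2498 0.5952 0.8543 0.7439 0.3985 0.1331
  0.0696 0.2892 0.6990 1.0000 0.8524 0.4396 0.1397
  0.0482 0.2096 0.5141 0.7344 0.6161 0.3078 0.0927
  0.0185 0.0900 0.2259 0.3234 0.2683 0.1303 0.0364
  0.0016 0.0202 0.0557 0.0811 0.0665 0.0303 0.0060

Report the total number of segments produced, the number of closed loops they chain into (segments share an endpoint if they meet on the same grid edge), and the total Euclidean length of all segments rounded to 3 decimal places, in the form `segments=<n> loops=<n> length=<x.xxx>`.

segments=18 loops=1 length=14.020

cell (1,1): code 0100 → (1.886,2.000)–(2.000,1.877)
cell (1,2): code 1100 → (1.423,3.000)–(1.886,2.000)
cell (1,3): code 1100 → (1.546,4.000)–(1.423,3.000)
cell (1,4): code 1000 → (2.000,4.623)–(1.546,4.000)
cell (2,1): code 0110 → (2.000,1.877)–(3.000,1.174)
cell (2,4): code 1101 → (2.448,5.000)–(2.000,4.623)
cell (2,5): code 1000 → (3.000,5.333)–(2.448,5.000)
cell (3,1): code 0110 → (3.000,1.174)–(4.000,1.051)
cell (3,5): code 1001 → (4.000,5.432)–(3.000,5.333)
cell (4,1): code 0110 → (4.000,1.051)–(5.000,1.330)
cell (4,4): code 1011 → (5.000,4.993)–(4.983,5.000)
cell (4,5): code 0001 → (4.983,5.000)–(4.000,5.432)
cell (5,1): code 0010 → (5.000,1.330)–(5.708,2.000)
cell (5,2): code 0111 → (5.708,2.000)–(6.000,2.863)
cell (5,3): code 1011 → (6.000,3.243)–(5.880,4.000)
cell (5,4): code 0001 → (5.880,4.000)–(5.000,4.993)
cell (6,2): code 0010 → (6.000,2.863)–(6.055,3.000)
cell (6,3): code 0001 → (6.055,3.000)–(6.000,3.243)
total: 18 segments, chained into 1 closed loop(s), length Σ = 14.019882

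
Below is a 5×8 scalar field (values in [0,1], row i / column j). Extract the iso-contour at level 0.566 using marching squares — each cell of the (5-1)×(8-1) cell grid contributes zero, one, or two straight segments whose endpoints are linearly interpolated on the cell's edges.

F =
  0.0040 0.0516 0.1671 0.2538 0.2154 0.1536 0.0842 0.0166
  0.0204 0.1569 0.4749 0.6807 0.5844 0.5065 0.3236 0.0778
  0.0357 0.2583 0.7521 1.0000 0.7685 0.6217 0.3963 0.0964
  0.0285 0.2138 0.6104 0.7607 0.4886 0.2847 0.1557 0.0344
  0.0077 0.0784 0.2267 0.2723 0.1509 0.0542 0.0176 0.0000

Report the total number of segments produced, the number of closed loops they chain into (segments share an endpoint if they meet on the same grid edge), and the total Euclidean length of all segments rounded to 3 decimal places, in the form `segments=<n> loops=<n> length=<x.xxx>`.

cell (0,2): code 0100 → (0.731,3.000)–(1.000,2.443)
cell (0,3): code 1100 → (0.950,4.000)–(0.731,3.000)
cell (0,4): code 1000 → (1.000,4.236)–(0.950,4.000)
cell (1,1): code 0100 → (1.329,2.000)–(2.000,1.623)
cell (1,2): code 1110 → (1.000,2.443)–(1.329,2.000)
cell (1,4): code 1101 → (1.516,5.000)–(1.000,4.236)
cell (1,5): code 1000 → (2.000,5.247)–(1.516,5.000)
cell (2,1): code 0110 → (2.000,1.623)–(3.000,1.888)
cell (2,3): code 1011 → (3.000,3.716)–(2.723,4.000)
cell (2,4): code 0011 → (2.723,4.000)–(2.165,5.000)
cell (2,5): code 0001 → (2.165,5.000)–(2.000,5.247)
cell (3,1): code 0010 → (3.000,1.888)–(3.116,2.000)
cell (3,2): code 0011 → (3.116,2.000)–(3.399,3.000)
cell (3,3): code 0001 → (3.399,3.000)–(3.000,3.716)
total: 14 segments, chained into 1 closed loop(s), length Σ = 9.563159

segments=14 loops=1 length=9.563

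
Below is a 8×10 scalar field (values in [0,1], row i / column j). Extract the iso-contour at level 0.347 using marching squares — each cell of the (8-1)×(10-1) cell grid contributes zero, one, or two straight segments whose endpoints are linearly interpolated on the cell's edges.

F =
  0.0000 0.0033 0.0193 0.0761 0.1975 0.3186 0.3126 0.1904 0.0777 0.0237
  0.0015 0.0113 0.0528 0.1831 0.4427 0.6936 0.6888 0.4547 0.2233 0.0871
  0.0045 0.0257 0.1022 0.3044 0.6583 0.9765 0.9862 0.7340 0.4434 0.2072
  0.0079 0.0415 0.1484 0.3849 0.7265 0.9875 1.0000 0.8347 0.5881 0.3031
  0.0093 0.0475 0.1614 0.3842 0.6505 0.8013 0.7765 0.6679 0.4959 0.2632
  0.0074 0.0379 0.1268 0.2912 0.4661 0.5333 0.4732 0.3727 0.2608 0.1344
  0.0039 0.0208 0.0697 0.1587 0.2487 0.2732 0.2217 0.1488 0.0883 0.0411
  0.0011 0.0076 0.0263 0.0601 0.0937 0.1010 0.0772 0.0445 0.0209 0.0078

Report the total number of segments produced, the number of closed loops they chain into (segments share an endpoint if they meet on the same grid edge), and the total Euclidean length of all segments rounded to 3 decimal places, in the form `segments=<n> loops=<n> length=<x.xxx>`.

cell (0,3): code 0100 → (0.610,4.000)–(1.000,3.631)
cell (0,4): code 1100 → (0.076,5.000)–(0.610,4.000)
cell (0,5): code 1100 → (0.091,6.000)–(0.076,5.000)
cell (0,6): code 1100 → (0.593,7.000)–(0.091,6.000)
cell (0,7): code 1000 → (1.000,7.465)–(0.593,7.000)
cell (1,3): code 0110 → (1.000,3.631)–(2.000,3.120)
cell (1,7): code 1101 → (1.562,8.000)–(1.000,7.465)
cell (1,8): code 1000 → (2.000,8.408)–(1.562,8.000)
cell (2,2): code 0100 → (2.529,3.000)–(3.000,2.840)
cell (2,3): code 1110 → (2.000,3.120)–(2.529,3.000)
cell (2,8): code 1001 → (3.000,8.846)–(2.000,8.408)
cell (3,2): code 0110 → (3.000,2.840)–(4.000,2.833)
cell (3,8): code 1001 → (4.000,8.640)–(3.000,8.846)
cell (4,2): code 0010 → (4.000,2.833)–(4.400,3.000)
cell (4,3): code 0111 → (4.400,3.000)–(5.000,3.319)
cell (4,7): code 1011 → (5.000,7.230)–(4.633,8.000)
cell (4,8): code 0001 → (4.633,8.000)–(4.000,8.640)
cell (5,3): code 0010 → (5.000,3.319)–(5.548,4.000)
cell (5,4): code 0011 → (5.548,4.000)–(5.716,5.000)
cell (5,5): code 0011 → (5.716,5.000)–(5.502,6.000)
cell (5,6): code 0011 → (5.502,6.000)–(5.115,7.000)
cell (5,7): code 0001 → (5.115,7.000)–(5.000,7.230)
total: 22 segments, chained into 1 closed loop(s), length Σ = 18.164061

segments=22 loops=1 length=18.164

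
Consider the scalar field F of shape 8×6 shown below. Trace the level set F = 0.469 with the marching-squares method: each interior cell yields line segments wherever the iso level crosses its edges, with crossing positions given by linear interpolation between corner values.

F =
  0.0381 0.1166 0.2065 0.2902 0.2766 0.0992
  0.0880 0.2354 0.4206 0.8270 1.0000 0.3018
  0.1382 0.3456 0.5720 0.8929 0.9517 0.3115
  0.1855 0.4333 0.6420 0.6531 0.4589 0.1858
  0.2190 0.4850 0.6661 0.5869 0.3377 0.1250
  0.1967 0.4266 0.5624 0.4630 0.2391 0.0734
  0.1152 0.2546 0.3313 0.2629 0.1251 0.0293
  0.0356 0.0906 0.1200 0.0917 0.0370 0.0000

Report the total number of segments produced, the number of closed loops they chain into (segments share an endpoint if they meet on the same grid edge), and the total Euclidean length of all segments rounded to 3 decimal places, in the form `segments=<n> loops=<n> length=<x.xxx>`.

cell (0,2): code 0100 → (0.333,3.000)–(1.000,2.119)
cell (0,3): code 1100 → (0.266,4.000)–(0.333,3.000)
cell (0,4): code 1000 → (1.000,4.761)–(0.266,4.000)
cell (1,1): code 0100 → (1.320,2.000)–(2.000,1.545)
cell (1,2): code 1110 → (1.000,2.119)–(1.320,2.000)
cell (1,4): code 1001 → (2.000,4.754)–(1.000,4.761)
cell (2,1): code 0110 → (2.000,1.545)–(3.000,1.171)
cell (2,3): code 1011 → (3.000,3.948)–(2.980,4.000)
cell (2,4): code 0001 → (2.980,4.000)–(2.000,4.754)
cell (3,0): code 0100 → (3.691,1.000)–(4.000,0.940)
cell (3,1): code 1110 → (3.000,1.171)–(3.691,1.000)
cell (3,3): code 1001 → (4.000,3.473)–(3.000,3.948)
cell (4,0): code 0010 → (4.000,0.940)–(4.274,1.000)
cell (4,1): code 0111 → (4.274,1.000)–(5.000,1.312)
cell (4,2): code 1011 → (5.000,2.940)–(4.952,3.000)
cell (4,3): code 0001 → (4.952,3.000)–(4.000,3.473)
cell (5,1): code 0010 → (5.000,1.312)–(5.404,2.000)
cell (5,2): code 0001 → (5.404,2.000)–(5.000,2.940)
total: 18 segments, chained into 1 closed loop(s), length Σ = 13.848530

segments=18 loops=1 length=13.849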